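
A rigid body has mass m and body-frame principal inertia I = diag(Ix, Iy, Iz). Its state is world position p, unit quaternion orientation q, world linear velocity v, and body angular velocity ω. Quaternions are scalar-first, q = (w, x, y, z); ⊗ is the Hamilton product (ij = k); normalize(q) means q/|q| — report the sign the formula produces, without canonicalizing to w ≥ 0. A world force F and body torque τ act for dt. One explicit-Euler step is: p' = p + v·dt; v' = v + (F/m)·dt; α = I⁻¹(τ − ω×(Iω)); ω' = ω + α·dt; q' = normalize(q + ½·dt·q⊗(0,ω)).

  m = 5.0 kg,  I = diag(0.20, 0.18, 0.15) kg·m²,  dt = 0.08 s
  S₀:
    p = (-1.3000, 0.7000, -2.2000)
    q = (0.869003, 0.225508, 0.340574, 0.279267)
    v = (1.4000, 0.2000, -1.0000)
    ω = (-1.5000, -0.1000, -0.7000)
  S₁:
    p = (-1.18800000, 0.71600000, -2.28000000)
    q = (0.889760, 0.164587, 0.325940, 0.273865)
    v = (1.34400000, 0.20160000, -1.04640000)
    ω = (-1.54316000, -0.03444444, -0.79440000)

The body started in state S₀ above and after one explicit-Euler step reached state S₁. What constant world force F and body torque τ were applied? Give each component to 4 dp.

F = (-3.5000, 0.1000, -2.9000)
τ = (-0.1100, 0.2000, -0.1800)

Δω = ω₁−ω₀ = (-0.04316000, 0.06555556, -0.09440000)
τ = I·(Δω/dt) + ω₀×(Iω₀) = (-0.1100, 0.2000, -0.1800)
velocity change Δv = (-0.05600000, 0.00160000, -0.04640000)
F = m·Δv/dt = (-3.5000, 0.1000, -2.9000)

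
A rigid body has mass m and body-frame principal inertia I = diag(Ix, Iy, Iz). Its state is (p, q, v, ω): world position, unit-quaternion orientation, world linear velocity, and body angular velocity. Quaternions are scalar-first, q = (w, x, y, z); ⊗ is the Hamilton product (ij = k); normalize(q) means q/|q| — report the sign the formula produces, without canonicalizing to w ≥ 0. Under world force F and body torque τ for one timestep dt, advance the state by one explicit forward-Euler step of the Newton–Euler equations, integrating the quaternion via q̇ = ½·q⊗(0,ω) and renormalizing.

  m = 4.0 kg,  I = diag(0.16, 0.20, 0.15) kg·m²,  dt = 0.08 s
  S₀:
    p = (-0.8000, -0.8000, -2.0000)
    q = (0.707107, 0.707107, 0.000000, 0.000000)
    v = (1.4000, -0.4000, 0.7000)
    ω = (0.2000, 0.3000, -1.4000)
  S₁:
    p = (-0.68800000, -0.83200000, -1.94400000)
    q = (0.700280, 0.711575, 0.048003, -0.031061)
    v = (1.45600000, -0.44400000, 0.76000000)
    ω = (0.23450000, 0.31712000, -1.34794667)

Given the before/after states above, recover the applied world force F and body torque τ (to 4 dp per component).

F = (2.8000, -2.2000, 3.0000)
τ = (0.0900, 0.0400, 0.1000)

v₁ − v₀ = (0.05600000, -0.04400000, 0.06000000)
applied force F = (2.8000, -2.2000, 3.0000)
ω₁ − ω₀ = (0.03450000, 0.01712000, 0.05205333)
I·α + gyro = (0.0900, 0.0400, 0.1000)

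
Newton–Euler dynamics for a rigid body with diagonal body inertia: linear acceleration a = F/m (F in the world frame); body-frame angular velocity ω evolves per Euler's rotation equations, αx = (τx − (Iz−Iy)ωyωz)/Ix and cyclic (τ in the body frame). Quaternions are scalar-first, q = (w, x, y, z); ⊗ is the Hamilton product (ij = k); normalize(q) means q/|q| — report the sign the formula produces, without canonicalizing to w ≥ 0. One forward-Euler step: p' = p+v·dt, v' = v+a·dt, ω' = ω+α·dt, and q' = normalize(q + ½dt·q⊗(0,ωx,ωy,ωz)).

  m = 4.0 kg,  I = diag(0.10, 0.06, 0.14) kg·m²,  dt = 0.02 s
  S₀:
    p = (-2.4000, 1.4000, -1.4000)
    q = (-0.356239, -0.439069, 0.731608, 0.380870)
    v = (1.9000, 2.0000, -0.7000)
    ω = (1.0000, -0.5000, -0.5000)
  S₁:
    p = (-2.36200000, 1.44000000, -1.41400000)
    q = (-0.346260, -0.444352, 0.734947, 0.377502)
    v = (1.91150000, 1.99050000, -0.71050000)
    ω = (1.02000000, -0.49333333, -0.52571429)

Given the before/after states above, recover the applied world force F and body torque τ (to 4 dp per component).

ω₁ − ω₀ = (0.02000000, 0.00666667, -0.02571429)
I·α + gyro = (0.1200, 0.0400, -0.1600)
velocity change Δv = (0.01150000, -0.00950000, -0.01050000)
applied force F = (2.3000, -1.9000, -2.1000)

F = (2.3000, -1.9000, -2.1000)
τ = (0.1200, 0.0400, -0.1600)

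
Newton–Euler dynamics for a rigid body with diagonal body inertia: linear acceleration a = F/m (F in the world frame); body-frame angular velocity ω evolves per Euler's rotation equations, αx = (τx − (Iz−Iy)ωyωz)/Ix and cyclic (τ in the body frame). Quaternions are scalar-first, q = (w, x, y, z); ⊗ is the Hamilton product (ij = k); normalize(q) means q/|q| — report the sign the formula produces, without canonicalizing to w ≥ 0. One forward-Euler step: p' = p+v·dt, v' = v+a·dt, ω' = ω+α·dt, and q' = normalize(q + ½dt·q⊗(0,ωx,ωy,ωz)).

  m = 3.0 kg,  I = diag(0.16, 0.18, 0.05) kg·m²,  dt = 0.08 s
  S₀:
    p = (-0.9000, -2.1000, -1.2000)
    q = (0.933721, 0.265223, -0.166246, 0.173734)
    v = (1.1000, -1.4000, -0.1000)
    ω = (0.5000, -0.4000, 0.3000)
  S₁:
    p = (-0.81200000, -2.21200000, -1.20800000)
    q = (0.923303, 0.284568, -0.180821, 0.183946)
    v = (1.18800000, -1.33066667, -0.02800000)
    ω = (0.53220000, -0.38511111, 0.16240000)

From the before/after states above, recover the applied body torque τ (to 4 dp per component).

τ = (0.0800, 0.0500, -0.0900)

ω₁ − ω₀ = (0.03220000, 0.01488889, -0.13760000)
applied torque τ = (0.0800, 0.0500, -0.0900)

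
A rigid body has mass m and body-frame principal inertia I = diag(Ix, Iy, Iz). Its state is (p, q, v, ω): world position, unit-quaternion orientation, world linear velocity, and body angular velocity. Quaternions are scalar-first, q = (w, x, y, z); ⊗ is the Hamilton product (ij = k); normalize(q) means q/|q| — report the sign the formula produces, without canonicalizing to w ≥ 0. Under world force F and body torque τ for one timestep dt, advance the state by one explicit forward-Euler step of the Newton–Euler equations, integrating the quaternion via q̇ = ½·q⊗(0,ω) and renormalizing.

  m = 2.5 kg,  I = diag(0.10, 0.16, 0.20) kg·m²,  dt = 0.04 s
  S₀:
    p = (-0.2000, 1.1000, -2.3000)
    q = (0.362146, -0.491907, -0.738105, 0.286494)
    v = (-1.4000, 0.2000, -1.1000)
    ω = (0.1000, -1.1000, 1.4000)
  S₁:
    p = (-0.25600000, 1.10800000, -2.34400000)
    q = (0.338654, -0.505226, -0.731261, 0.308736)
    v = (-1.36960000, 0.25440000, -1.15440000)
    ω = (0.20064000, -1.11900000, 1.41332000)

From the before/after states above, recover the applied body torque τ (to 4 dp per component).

ω₁ − ω₀ = (0.10064000, -0.01900000, 0.01332000)
applied torque τ = (0.1900, -0.0900, 0.0600)

τ = (0.1900, -0.0900, 0.0600)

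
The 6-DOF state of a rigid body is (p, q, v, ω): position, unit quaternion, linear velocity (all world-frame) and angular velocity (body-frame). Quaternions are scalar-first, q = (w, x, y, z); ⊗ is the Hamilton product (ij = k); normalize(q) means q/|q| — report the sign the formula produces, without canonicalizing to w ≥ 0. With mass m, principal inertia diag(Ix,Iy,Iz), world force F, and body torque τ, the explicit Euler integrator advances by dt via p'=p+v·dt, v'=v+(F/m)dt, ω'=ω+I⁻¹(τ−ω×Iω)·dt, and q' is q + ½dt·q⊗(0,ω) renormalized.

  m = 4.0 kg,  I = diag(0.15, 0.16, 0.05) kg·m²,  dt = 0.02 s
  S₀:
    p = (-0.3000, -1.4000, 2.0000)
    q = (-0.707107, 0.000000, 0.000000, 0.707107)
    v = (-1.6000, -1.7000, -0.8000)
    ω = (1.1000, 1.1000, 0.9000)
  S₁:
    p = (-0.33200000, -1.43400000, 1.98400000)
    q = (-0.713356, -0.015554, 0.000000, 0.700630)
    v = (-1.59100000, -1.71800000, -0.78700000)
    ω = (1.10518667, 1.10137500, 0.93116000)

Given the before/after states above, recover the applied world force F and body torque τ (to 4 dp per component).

F = (1.8000, -3.6000, 2.6000)
τ = (-0.0700, 0.1100, 0.0900)

velocity change Δv = (0.00900000, -0.01800000, 0.01300000)
applied force F = (1.8000, -3.6000, 2.6000)
Δω = ω₁−ω₀ = (0.00518667, 0.00137500, 0.03116000)
precession coupling = (-0.1089, 0.0990, 0.0121)
τ = I·(Δω/dt) + ω₀×(Iω₀) = (-0.0700, 0.1100, 0.0900)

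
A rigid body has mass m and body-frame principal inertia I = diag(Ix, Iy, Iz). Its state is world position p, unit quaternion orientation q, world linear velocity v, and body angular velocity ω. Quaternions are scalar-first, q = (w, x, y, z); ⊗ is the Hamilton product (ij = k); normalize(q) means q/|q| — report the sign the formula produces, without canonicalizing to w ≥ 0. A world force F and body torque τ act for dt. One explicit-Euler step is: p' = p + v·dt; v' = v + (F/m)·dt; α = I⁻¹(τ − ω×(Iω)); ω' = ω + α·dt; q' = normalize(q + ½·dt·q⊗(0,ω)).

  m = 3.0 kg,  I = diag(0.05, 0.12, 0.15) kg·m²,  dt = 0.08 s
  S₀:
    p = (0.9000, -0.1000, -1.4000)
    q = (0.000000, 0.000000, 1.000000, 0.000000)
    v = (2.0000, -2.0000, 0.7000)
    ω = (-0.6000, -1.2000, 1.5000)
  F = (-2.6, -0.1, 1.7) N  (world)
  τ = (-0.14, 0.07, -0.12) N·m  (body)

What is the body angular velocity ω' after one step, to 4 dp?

gyro term ω×Iω = (-0.0540, 0.0900, 0.0504)
α = I⁻¹(τ − ω×Iω) = (-1.7200, -0.1667, -1.1360)
new body rate ω' = (-0.7376, -1.2133, 1.4091)

ω' = (-0.7376, -1.2133, 1.4091)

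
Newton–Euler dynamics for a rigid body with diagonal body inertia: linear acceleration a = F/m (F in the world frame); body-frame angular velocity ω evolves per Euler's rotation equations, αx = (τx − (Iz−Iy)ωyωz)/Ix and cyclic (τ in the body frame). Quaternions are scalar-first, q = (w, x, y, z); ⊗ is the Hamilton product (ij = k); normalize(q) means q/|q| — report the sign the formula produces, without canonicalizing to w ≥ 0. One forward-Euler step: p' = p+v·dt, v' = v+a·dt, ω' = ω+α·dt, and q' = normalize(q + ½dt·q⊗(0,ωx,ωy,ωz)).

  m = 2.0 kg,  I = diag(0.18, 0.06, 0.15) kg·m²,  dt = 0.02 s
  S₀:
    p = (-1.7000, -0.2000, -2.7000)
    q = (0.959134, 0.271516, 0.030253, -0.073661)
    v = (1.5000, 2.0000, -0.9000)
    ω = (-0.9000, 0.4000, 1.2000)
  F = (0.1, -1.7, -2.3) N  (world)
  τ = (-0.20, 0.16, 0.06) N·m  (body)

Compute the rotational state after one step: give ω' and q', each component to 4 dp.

ω' = (-0.9270, 0.4641, 1.2022)
q' = (0.9622, 0.2635, 0.0315, -0.0608)

ω×(Iω) gyroscopic = (0.0432, -0.0324, 0.0432)
(τ − ω×Iω)/I = (-1.3511, 3.2067, 0.1120)
ω + α·dt = (-0.9270, 0.4641, 1.2022)
q⊗(0,ω) = (0.3206564, -0.7974526, 0.1241293, 1.2867949)
q' = normalize(q + ½dt·q⊗(0,ω)) = (0.9622, 0.2635, 0.0315, -0.0608)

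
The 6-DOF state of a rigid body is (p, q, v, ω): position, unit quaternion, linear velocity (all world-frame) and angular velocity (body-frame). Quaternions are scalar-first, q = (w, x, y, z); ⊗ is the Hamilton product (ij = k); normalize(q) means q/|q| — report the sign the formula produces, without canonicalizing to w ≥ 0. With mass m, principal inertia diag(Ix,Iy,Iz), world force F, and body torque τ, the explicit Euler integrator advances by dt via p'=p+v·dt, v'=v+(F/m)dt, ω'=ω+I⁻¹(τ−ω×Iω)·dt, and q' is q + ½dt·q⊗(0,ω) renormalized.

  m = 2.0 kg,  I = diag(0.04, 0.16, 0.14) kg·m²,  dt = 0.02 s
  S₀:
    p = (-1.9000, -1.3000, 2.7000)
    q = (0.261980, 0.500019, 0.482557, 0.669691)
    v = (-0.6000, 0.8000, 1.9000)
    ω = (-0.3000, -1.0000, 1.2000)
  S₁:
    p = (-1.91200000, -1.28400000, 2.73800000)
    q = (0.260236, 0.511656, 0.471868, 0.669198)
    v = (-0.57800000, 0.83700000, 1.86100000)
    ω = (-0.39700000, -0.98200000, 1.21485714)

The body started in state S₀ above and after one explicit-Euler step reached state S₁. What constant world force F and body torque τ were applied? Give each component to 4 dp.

ω₁ − ω₀ = (-0.09700000, 0.01800000, 0.01485714)
applied torque τ = (-0.1700, 0.1800, 0.1400)
velocity change Δv = (0.02200000, 0.03700000, -0.03900000)
F = m·Δv/dt = (2.2000, 3.7000, -3.9000)

F = (2.2000, 3.7000, -3.9000)
τ = (-0.1700, 0.1800, 0.1400)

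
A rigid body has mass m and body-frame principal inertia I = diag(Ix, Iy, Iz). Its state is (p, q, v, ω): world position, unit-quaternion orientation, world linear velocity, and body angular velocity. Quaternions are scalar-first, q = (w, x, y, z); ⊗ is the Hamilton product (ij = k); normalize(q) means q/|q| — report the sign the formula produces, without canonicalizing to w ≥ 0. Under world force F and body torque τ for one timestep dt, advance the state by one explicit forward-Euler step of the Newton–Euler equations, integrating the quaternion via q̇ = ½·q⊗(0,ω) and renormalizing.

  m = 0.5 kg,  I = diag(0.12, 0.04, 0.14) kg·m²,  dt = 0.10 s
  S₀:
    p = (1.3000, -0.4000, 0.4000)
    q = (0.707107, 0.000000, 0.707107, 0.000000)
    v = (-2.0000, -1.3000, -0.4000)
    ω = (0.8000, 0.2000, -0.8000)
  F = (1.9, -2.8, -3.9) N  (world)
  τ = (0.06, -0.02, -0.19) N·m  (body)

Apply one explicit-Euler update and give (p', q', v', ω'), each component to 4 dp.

p' = (1.1000, -0.5300, 0.3600)
q' = (0.6989, 0.0000, 0.7130, -0.0565)
v' = (-1.6200, -1.8600, -1.1800)
ω' = (0.8633, 0.1180, -0.9266)

angular accel α = (0.6333, -0.8200, -1.2657)
ω + α·dt = (0.8633, 0.1180, -0.9266)
q⊗(0,ω) = (-0.1414214, 0.0000000, 0.1414214, -1.1313712)
updated quaternion q' = (0.6989, 0.0000, 0.7130, -0.0565)
a = F/m = (3.8000, -5.6000, -7.8000)
new position p' = (1.1000, -0.5300, 0.3600)
v' = v + a·dt = (-1.6200, -1.8600, -1.1800)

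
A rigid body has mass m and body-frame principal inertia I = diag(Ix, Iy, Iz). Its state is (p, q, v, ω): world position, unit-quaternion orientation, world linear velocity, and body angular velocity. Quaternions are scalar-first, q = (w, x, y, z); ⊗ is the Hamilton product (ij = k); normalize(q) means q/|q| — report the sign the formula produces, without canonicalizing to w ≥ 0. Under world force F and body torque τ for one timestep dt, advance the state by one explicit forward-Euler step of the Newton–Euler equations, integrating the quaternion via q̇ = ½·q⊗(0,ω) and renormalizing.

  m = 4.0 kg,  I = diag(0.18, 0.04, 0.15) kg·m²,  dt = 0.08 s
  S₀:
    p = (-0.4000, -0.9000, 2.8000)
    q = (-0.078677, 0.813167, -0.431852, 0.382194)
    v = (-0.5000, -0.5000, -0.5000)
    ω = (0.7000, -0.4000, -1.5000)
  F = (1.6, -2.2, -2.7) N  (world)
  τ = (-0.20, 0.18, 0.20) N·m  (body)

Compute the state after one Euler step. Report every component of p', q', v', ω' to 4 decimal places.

p' = (-0.4400, -0.9400, 2.7600)
q' = (-0.0852, 0.8410, -0.3702, 0.3851)
v' = (-0.4680, -0.5440, -0.5540)
ω' = (0.5818, 0.0230, -1.4142)

(τ − ω×Iω)/I = (-1.4778, 5.2875, 1.0720)
ω + α·dt = (0.5818, 0.0230, -1.4142)
q⊗(0,ω) = (-0.1686667, 0.7455817, 1.5187571, 0.0950451)
q' = normalize(q + ½dt·q⊗(0,ω)) = (-0.0852, 0.8410, -0.3702, 0.3851)
a = F/m = (0.4000, -0.5500, -0.6750)
new position p' = (-0.4400, -0.9400, 2.7600)
v + (F/m)dt = (-0.4680, -0.5440, -0.5540)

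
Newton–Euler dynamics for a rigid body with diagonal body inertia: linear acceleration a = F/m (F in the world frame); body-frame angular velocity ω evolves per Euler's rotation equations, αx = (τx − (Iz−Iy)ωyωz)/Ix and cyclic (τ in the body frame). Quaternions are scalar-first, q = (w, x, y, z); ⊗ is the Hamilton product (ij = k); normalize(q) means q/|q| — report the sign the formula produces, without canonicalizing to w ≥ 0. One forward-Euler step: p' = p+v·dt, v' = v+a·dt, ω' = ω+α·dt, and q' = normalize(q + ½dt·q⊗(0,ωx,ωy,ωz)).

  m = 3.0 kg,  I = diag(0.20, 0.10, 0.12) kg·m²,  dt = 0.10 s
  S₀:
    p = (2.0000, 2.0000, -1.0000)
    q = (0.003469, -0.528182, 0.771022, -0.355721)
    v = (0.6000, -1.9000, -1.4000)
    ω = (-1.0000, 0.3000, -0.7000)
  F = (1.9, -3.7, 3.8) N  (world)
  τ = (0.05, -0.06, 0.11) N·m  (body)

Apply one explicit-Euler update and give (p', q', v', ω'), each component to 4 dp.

p' = (2.0600, 1.8100, -1.1400)
q' = (-0.0469, -0.5489, 0.7689, -0.3246)
v' = (0.6633, -2.0233, -1.2733)
ω' = (-0.9729, 0.1840, -0.6333)

linear accel F/m = (0.6333, -1.2333, 1.2667)
p + v·dt = (2.0600, 1.8100, -1.1400)
new velocity v' = (0.6633, -2.0233, -1.2733)
gyro term ω×Iω = (-0.0042, 0.0560, 0.0300)
α = I⁻¹(τ − ω×Iω) = (0.2710, -1.1600, 0.6667)
ω' = ω + α·dt = (-0.9729, 0.1840, -0.6333)
q⊗(0,ω) = (-1.0084933, -0.4364681, -0.0129657, 0.6101391)
updated quaternion q' = (-0.0469, -0.5489, 0.7689, -0.3246)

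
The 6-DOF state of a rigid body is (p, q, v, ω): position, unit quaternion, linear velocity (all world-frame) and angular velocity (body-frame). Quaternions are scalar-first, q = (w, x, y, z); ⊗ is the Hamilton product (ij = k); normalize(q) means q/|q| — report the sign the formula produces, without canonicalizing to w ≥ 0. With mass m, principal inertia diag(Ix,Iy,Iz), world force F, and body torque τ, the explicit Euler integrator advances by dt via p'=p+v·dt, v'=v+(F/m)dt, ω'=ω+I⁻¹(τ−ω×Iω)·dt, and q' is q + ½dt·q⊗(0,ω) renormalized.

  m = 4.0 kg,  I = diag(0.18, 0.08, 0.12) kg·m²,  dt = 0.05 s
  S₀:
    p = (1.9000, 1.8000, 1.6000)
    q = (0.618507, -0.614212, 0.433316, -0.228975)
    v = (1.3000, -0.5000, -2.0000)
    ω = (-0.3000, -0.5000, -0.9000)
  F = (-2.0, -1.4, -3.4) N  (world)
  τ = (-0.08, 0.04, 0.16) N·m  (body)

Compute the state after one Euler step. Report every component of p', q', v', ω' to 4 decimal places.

p' = (1.9650, 1.7750, 1.5000)
q' = (0.6139, -0.6312, 0.4133, -0.2319)
v' = (1.2750, -0.5175, -2.0425)
ω' = (-0.3272, -0.4851, -0.8271)

a = (-0.5000, -0.3500, -0.8500)
new position p' = (1.9650, 1.7750, 1.5000)
new velocity v' = (1.2750, -0.5175, -2.0425)
α = I⁻¹(τ − ω×Iω) = (-0.5444, 0.2975, 1.4583)
new body rate ω' = (-0.3272, -0.4851, -0.8271)
Hamilton product q⊗(0,ω) = (-0.1736831, -0.6900240, -0.7933518, -0.1195555)
q + ½dt·q⊗(0,ω), renormalized = (0.6139, -0.6312, 0.4133, -0.2319)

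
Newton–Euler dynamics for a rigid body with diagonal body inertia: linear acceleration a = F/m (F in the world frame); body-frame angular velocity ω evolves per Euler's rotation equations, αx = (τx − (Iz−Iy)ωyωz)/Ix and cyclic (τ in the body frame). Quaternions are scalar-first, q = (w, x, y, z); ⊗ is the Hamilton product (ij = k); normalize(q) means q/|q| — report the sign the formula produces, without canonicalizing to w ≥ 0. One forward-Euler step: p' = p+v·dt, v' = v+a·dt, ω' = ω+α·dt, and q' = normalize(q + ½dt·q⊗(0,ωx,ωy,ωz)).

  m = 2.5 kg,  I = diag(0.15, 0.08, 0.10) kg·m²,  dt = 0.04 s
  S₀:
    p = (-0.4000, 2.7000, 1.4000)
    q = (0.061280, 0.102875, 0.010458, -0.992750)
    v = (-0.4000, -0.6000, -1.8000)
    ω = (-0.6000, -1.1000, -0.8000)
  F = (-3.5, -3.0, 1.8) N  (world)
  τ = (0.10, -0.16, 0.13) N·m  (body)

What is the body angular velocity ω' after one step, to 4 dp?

ω×(Iω) gyroscopic = (0.0176, 0.0240, -0.0462)
angular accel α = (0.5493, -2.3000, 1.7620)
ω + α·dt = (-0.5780, -1.1920, -0.7295)

ω' = (-0.5780, -1.1920, -0.7295)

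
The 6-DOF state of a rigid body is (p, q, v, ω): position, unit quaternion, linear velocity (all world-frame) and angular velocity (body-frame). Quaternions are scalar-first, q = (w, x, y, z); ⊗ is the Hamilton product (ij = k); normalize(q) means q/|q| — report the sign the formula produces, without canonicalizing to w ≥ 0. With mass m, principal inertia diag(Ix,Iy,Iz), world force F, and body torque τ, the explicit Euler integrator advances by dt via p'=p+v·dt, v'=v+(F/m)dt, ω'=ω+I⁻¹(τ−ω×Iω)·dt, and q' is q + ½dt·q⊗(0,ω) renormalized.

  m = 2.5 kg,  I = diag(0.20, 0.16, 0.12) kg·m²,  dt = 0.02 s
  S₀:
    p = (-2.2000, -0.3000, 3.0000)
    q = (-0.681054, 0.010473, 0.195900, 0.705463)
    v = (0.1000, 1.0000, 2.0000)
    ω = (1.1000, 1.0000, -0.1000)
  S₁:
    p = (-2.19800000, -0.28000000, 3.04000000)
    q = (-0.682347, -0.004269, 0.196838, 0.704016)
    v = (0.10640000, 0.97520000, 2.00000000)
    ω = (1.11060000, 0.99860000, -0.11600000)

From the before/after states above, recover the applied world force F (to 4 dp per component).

v₁ − v₀ = (0.00640000, -0.02480000, 0.00000000)
F = m·Δv/dt = (0.8000, -3.1000, 0.0000)

F = (0.8000, -3.1000, 0.0000)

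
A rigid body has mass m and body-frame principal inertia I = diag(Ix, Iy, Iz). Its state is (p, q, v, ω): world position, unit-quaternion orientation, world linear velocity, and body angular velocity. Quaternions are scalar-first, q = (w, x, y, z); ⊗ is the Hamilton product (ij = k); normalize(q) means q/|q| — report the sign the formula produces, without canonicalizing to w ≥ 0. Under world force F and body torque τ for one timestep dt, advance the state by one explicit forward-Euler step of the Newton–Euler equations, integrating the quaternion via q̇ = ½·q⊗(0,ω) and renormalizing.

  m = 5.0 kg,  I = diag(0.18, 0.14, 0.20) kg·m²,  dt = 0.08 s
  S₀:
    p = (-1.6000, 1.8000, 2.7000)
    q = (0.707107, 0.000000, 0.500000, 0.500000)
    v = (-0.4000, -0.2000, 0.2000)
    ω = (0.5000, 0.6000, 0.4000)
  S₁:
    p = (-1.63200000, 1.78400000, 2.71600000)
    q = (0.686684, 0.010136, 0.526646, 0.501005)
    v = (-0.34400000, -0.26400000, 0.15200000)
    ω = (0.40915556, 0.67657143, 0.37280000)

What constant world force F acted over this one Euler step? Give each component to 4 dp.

F = (3.5000, -4.0000, -3.0000)

velocity change Δv = (0.05600000, -0.06400000, -0.04800000)
applied force F = (3.5000, -4.0000, -3.0000)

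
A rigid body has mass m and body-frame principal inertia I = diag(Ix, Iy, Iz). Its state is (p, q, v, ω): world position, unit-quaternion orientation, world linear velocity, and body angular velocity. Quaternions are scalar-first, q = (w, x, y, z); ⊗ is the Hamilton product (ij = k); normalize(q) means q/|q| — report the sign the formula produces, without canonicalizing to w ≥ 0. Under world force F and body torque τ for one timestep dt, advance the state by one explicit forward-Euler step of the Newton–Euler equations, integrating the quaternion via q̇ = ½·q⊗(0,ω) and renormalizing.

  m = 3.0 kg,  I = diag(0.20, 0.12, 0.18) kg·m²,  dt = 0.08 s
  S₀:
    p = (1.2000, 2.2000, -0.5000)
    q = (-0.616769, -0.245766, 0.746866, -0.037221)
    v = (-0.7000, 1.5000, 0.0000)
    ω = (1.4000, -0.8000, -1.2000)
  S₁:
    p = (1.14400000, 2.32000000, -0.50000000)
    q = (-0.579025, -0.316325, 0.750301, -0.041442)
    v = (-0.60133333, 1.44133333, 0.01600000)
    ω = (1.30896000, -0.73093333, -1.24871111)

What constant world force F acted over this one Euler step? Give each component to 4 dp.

velocity change Δv = (0.09866667, -0.05866667, 0.01600000)
applied force F = (3.7000, -2.2000, 0.6000)

F = (3.7000, -2.2000, 0.6000)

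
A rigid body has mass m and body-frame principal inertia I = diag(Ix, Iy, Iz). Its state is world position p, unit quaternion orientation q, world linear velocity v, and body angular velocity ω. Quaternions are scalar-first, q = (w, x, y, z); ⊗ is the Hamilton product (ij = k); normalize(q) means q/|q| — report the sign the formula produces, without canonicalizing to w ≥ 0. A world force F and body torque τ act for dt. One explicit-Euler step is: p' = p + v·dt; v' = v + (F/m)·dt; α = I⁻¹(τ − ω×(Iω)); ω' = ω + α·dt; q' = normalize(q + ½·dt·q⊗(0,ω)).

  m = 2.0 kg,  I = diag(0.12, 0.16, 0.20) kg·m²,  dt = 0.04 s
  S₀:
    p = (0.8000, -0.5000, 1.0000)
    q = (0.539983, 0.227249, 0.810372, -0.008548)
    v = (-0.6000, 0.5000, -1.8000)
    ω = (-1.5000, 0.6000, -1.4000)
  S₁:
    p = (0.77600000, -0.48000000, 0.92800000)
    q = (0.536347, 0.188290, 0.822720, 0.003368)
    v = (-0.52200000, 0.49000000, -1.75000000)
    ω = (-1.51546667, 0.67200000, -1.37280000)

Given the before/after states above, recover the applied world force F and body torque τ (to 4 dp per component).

F = (3.9000, -0.5000, 2.5000)
τ = (-0.0800, 0.1200, 0.1000)

ω₁ − ω₀ = (-0.01546667, 0.07200000, 0.02720000)
precession coupling = (-0.0336, -0.1680, -0.0360)
τ = I·(Δω/dt) + ω₀×(Iω₀) = (-0.0800, 0.1200, 0.1000)
v₁ − v₀ = (0.07800000, -0.01000000, 0.05000000)
applied force F = (3.9000, -0.5000, 2.5000)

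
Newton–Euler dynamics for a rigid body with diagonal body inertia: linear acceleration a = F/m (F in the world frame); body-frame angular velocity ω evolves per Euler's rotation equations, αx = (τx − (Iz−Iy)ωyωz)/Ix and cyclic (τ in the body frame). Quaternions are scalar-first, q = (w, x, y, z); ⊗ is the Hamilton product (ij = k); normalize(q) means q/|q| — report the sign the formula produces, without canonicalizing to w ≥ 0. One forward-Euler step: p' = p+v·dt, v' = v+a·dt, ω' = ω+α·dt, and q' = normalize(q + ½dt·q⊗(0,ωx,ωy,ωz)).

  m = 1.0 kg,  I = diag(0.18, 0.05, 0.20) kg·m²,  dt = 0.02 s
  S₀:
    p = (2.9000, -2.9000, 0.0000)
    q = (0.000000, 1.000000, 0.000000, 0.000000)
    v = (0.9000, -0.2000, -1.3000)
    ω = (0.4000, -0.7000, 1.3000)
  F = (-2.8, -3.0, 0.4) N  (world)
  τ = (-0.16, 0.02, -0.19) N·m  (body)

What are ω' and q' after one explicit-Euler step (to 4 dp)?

ω×(Iω) gyroscopic = (-0.1365, -0.0104, 0.0364)
α = I⁻¹(τ − ω×Iω) = (-0.1306, 0.6080, -1.1320)
ω' = ω + α·dt = (0.3974, -0.6878, 1.2774)
q⊗(0,ω) = (-0.4000000, 0.0000000, -1.3000000, -0.7000000)
updated quaternion q' = (-0.0040, 0.9999, -0.0130, -0.0070)

ω' = (0.3974, -0.6878, 1.2774)
q' = (-0.0040, 0.9999, -0.0130, -0.0070)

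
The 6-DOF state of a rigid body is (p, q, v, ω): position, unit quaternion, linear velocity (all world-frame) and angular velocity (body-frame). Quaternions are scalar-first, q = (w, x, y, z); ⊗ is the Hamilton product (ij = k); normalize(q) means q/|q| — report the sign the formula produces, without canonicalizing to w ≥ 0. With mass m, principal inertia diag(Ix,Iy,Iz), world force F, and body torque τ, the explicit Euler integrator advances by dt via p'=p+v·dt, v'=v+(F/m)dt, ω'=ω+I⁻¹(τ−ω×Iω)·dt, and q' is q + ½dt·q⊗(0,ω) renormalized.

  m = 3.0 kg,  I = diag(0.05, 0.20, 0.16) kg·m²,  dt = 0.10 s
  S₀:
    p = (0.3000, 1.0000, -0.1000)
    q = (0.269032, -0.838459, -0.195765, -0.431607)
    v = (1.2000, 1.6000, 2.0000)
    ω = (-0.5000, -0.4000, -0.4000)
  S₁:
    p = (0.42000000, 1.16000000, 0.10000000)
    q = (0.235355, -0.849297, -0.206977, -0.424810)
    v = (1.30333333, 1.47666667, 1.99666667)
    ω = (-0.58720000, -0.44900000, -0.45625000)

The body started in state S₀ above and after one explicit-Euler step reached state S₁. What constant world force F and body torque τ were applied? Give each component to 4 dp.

velocity change Δv = (0.10333333, -0.12333333, -0.00333333)
F = m·Δv/dt = (3.1000, -3.7000, -0.1000)
ω₁ − ω₀ = (-0.08720000, -0.04900000, -0.05625000)
gyro term ω₀×Iω₀ = (-0.0064, -0.0220, 0.0300)
applied torque τ = (-0.0500, -0.1200, -0.0600)

F = (3.1000, -3.7000, -0.1000)
τ = (-0.0500, -0.1200, -0.0600)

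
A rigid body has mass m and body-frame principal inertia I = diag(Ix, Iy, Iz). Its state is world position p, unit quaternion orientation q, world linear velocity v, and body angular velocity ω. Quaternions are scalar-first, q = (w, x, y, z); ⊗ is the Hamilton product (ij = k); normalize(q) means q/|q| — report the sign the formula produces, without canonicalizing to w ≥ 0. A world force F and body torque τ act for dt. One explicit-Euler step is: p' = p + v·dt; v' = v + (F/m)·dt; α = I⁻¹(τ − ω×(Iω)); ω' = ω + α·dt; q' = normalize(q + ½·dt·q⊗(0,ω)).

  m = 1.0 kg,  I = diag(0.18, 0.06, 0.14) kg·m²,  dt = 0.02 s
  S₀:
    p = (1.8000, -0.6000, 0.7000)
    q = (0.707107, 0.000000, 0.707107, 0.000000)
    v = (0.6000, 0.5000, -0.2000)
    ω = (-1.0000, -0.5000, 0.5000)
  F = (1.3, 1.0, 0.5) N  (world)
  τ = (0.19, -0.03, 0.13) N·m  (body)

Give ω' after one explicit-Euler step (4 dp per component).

ω' = (-0.9767, -0.5033, 0.5271)

precession coupling ω×(Iω) = (-0.0200, -0.0200, -0.0600)
(τ − ω×Iω)/I = (1.1667, -0.1667, 1.3571)
ω' = ω + α·dt = (-0.9767, -0.5033, 0.5271)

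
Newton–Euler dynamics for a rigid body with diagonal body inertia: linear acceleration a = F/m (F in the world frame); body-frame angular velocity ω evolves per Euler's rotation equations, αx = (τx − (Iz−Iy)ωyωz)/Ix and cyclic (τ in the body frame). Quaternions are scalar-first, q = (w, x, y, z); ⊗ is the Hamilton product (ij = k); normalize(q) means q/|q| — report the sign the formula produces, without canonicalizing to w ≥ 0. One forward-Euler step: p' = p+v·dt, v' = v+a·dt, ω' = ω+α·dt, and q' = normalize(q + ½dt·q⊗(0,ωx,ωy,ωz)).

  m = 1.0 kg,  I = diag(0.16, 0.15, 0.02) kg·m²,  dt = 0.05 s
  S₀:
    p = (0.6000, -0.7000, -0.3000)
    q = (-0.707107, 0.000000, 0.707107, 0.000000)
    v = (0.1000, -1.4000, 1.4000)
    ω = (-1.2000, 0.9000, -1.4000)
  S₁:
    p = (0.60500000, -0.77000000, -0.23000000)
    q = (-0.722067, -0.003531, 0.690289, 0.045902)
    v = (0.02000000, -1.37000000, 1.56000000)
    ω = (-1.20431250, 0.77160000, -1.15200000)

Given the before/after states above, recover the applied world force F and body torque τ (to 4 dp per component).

F = (-1.6000, 0.6000, 3.2000)
τ = (0.1500, -0.1500, 0.1100)

Δv = v₁−v₀ = (-0.08000000, 0.03000000, 0.16000000)
F = m·Δv/dt = (-1.6000, 0.6000, 3.2000)
rate change Δω = (-0.00431250, -0.12840000, 0.24800000)
precession coupling = (0.1638, 0.2352, 0.0108)
I·α + gyro = (0.1500, -0.1500, 0.1100)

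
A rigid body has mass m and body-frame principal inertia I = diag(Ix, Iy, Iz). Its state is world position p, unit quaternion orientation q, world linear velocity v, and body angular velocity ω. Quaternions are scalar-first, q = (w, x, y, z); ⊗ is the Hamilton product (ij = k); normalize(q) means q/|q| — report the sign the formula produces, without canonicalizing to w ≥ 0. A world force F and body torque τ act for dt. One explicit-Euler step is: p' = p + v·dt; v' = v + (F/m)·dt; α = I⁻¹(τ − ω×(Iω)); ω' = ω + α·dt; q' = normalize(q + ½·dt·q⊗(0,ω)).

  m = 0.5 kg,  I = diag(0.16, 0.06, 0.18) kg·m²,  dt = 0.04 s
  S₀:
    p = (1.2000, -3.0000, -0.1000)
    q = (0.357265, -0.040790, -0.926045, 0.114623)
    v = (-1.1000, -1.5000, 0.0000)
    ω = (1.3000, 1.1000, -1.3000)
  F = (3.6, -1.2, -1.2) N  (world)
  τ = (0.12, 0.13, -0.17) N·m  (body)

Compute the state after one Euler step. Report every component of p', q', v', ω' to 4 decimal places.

precession coupling ω×(Iω) = (-0.1716, 0.0338, -0.1430)
angular accel α = (1.8225, 1.6033, -0.1500)
ω' = ω + α·dt = (1.3729, 1.1641, -1.3060)
q⊗(0,ω) = (1.2206864, 1.5422177, 0.4889744, 0.6945450)
q + ½dt·q⊗(0,ω), renormalized = (0.3813, -0.0099, -0.9154, 0.1284)
linear accel F/m = (7.2000, -2.4000, -2.4000)
new position p' = (1.1560, -3.0600, -0.1000)
v' = v + a·dt = (-0.8120, -1.5960, -0.0960)

p' = (1.1560, -3.0600, -0.1000)
q' = (0.3813, -0.0099, -0.9154, 0.1284)
v' = (-0.8120, -1.5960, -0.0960)
ω' = (1.3729, 1.1641, -1.3060)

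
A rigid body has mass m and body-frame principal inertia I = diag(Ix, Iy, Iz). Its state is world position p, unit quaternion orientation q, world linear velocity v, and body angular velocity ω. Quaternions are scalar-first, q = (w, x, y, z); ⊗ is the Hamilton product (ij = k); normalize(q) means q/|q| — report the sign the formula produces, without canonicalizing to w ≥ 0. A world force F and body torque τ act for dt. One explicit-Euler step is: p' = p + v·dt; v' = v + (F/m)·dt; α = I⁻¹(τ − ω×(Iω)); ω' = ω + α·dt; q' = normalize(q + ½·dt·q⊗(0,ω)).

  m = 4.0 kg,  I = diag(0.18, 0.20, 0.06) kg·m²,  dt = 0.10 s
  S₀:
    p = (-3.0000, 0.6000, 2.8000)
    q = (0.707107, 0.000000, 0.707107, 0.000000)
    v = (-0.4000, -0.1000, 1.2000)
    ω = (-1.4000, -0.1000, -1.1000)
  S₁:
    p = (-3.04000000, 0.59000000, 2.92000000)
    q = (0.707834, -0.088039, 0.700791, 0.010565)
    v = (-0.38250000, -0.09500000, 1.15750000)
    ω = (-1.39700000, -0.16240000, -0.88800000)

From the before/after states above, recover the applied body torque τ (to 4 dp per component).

ω₁ − ω₀ = (0.00300000, -0.06240000, 0.21200000)
ω₀×(Iω₀) = (-0.0154, 0.1848, 0.0028)
I·α + gyro = (-0.0100, 0.0600, 0.1300)

τ = (-0.0100, 0.0600, 0.1300)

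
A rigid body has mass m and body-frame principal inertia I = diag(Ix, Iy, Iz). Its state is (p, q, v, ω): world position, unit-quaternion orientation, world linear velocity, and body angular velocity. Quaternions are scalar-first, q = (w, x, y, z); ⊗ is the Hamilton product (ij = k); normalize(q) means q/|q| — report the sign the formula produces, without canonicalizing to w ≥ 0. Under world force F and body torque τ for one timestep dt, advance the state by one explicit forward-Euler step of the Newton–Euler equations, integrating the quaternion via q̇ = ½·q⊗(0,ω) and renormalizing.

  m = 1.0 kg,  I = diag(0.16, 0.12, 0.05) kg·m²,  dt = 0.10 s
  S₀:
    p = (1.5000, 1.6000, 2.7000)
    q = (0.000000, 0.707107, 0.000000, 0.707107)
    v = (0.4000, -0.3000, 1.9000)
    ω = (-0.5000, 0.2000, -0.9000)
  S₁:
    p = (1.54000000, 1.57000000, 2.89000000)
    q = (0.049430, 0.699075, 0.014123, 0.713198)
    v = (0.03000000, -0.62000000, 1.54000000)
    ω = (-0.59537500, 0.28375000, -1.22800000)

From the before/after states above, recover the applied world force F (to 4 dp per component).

Δv = v₁−v₀ = (-0.37000000, -0.32000000, -0.36000000)
m·(v₁−v₀)/dt = (-3.7000, -3.2000, -3.6000)

F = (-3.7000, -3.2000, -3.6000)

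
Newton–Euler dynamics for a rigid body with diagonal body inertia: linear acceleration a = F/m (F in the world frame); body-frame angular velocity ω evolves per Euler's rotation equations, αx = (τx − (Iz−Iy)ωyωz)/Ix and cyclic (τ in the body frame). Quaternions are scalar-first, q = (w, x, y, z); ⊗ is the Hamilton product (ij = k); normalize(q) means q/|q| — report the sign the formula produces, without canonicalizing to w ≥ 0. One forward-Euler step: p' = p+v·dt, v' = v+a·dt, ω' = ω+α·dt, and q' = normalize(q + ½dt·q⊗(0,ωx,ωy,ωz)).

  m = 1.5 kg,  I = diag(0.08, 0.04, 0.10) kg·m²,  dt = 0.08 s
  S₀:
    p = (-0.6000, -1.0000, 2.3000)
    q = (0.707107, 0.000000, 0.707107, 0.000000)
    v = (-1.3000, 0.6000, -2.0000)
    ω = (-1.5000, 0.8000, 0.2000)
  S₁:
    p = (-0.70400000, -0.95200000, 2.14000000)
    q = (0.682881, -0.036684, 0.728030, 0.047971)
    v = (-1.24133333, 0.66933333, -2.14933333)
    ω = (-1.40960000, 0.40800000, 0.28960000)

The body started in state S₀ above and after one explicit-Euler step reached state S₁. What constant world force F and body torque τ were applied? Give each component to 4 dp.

F = (1.1000, 1.3000, -2.8000)
τ = (0.1000, -0.1900, 0.1600)

v₁ − v₀ = (0.05866667, 0.06933333, -0.14933333)
applied force F = (1.1000, 1.3000, -2.8000)
rate change Δω = (0.09040000, -0.39200000, 0.08960000)
I·α + gyro = (0.1000, -0.1900, 0.1600)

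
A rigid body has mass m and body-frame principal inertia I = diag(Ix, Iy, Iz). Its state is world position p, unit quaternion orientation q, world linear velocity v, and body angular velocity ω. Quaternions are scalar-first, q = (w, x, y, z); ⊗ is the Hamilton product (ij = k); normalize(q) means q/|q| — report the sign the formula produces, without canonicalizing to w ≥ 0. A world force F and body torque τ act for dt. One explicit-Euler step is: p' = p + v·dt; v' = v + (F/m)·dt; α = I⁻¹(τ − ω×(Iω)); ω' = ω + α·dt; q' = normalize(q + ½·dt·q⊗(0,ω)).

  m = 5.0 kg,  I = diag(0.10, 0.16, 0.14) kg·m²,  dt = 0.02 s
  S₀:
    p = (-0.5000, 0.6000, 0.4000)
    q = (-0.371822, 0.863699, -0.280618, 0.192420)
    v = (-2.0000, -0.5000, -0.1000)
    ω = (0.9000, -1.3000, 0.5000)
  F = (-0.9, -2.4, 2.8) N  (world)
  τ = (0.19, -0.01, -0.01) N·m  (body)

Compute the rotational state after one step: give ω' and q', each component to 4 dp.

ω×(Iω) gyroscopic = (0.0130, -0.0180, -0.0702)
α = I⁻¹(τ − ω×Iω) = (1.7700, 0.0500, 0.4300)
new body rate ω' = (0.9354, -1.2990, 0.5086)
Hamilton product q⊗(0,ω) = (-1.2383425, -0.2248028, 0.2246971, -1.0561635)
updated quaternion q' = (-0.3842, 0.8613, -0.2783, 0.1818)

ω' = (0.9354, -1.2990, 0.5086)
q' = (-0.3842, 0.8613, -0.2783, 0.1818)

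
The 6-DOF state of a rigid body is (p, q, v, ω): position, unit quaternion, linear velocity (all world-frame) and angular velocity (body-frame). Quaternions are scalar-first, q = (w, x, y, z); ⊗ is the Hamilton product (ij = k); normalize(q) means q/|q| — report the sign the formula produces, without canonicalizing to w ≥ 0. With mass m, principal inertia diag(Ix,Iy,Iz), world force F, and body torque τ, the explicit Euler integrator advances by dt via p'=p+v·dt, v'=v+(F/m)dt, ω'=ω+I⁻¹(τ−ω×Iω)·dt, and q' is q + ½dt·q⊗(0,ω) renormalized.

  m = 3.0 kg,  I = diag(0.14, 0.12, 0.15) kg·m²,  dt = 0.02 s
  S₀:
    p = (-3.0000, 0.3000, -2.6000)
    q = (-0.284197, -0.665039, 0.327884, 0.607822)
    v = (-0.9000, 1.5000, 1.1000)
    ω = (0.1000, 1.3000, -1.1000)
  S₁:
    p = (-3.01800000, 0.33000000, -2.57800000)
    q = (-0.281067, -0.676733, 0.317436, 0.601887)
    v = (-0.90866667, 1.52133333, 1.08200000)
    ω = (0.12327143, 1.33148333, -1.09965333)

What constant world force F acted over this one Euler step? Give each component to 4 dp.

F = (-1.3000, 3.2000, -2.7000)

Δv = v₁−v₀ = (-0.00866667, 0.02133333, -0.01800000)
applied force F = (-1.3000, 3.2000, -2.7000)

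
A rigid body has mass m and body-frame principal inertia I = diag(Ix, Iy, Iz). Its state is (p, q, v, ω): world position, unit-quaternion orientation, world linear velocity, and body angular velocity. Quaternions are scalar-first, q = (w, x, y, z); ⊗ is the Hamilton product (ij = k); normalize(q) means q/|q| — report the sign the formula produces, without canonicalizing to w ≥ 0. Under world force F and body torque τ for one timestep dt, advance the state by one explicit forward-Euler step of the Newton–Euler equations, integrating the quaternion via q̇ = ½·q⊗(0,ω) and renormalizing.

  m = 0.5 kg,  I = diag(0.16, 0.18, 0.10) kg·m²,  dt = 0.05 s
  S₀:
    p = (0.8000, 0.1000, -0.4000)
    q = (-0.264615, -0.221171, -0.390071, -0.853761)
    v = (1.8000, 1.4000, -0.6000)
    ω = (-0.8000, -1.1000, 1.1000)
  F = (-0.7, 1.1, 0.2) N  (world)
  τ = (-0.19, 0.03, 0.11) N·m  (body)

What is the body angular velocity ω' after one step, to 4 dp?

ω×(Iω) gyroscopic = (0.0968, -0.0528, 0.0176)
α = I⁻¹(τ − ω×Iω) = (-1.7925, 0.4600, 0.9240)
ω' = ω + α·dt = (-0.8896, -1.0770, 1.1462)

ω' = (-0.8896, -1.0770, 1.1462)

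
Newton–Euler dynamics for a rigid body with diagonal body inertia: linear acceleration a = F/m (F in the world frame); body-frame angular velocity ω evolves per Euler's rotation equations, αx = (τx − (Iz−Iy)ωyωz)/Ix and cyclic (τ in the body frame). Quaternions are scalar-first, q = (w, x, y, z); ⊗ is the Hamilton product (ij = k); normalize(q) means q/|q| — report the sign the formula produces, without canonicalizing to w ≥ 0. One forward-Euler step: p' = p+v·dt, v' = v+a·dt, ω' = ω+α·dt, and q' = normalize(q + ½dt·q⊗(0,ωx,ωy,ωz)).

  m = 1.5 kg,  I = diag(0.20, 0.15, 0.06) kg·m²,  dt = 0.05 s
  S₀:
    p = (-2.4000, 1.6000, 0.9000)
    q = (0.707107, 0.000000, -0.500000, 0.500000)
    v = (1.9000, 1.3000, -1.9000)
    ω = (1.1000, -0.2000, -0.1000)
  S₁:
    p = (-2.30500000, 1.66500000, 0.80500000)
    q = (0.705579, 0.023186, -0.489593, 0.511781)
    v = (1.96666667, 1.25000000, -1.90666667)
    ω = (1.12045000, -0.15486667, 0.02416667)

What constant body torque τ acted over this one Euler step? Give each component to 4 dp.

τ = (0.0800, 0.1200, 0.1600)

Δω = ω₁−ω₀ = (0.02045000, 0.04513333, 0.12416667)
ω₀×(Iω₀) = (-0.0018, -0.0154, 0.0110)
I·α + gyro = (0.0800, 0.1200, 0.1600)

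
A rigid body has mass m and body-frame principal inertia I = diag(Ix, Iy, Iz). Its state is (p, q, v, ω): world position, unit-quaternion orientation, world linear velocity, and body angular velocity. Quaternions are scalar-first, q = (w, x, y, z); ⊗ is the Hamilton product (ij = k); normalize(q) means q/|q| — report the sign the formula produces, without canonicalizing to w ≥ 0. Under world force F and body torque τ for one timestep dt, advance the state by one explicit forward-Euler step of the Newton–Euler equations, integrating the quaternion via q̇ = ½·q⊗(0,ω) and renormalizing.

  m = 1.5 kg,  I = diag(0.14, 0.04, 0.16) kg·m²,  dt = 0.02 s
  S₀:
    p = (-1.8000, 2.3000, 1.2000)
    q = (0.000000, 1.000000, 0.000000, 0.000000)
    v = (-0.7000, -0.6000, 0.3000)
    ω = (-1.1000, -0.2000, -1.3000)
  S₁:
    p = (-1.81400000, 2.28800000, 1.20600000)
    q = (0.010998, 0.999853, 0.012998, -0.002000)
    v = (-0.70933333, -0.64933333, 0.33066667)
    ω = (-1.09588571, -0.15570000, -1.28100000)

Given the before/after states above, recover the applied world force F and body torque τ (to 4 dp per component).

F = (-0.7000, -3.7000, 2.3000)
τ = (0.0600, 0.0600, 0.1300)

ω₁ − ω₀ = (0.00411429, 0.04430000, 0.01900000)
applied torque τ = (0.0600, 0.0600, 0.1300)
velocity change Δv = (-0.00933333, -0.04933333, 0.03066667)
F = m·Δv/dt = (-0.7000, -3.7000, 2.3000)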